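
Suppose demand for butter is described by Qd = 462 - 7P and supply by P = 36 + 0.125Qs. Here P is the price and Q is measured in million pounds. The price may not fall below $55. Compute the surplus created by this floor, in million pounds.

Rearranging supply gives Qs = 8P - 288. Setting quantity demanded equal to quantity supplied, 462 - 7P = 8P - 288, gives P* = 50 and Q* = 112.
The floor of 55 is above the equilibrium price 50, so it binds.
At P = 55: Qd = 462 - 7·55 = 77 and Qs = 8·55 - 288 = 152.
Surplus = Qs - Qd = 152 - 77 = 75.

75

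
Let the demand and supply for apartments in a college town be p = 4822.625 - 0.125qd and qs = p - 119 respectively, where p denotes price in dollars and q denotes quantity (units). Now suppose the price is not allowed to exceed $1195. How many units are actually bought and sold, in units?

1076

Rearranging demand gives qd = 38581 - 8p. Setting quantity demanded equal to quantity supplied, 38581 - 8p = p - 119, gives p* = 4300 and q* = 4181.
Because the ceiling (1195) lies below the market-clearing price, it is binding.
At p = 1195: qd = 38581 - 8·1195 = 29021 and qs = 1195 - 119 = 1076.
The quantity actually transacted is the short side, supply: 1076.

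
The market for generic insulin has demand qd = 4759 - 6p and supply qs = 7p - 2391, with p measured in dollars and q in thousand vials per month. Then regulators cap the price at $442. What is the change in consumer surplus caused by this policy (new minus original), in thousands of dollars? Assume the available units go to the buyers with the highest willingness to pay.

Without the control the market clears where 4759 - 6p = 7p - 2391, i.e. p* = 550 and q* = 1459.
Because the ceiling (442) lies below the market-clearing price, it is binding.
At p = 442: qd = 4759 - 6·442 = 2107 and qs = 7·442 - 2391 = 703.
Consumer surplus without the control is ½ · (4759/6 - 550) · 1459 = 2128681/12.
With the ceiling, 703 units are sold at 442 (assume they go to the highest-value buyers). The demand price at q = 703 is 676, so CS = ½ · [(4759/6 - 442) + (676 - 442)] · 703 = 2468233/12.
Change in consumer surplus = 2468233/12 - 2128681/12 = 28296.

28296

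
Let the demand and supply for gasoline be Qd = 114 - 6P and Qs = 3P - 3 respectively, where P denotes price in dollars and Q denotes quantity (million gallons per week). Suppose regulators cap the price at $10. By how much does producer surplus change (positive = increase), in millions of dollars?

-94.5

Equilibrium: 114 - 6P = 3P - 3, so 117 = 9P and P* = 13, Q* = 36.
The ceiling of 10 is below the equilibrium price 13, so it binds.
At P = 10: Qd = 114 - 6·10 = 54 and Qs = 3·10 - 3 = 27.
Producer surplus without the control is ½ · (13 - 1) · 36 = 216.
With the ceiling, producers sell 27 units at 10, so PS = ½ · (10 - 1) · 27 = 121.5.
Change in producer surplus = 121.5 - 216 = -94.5.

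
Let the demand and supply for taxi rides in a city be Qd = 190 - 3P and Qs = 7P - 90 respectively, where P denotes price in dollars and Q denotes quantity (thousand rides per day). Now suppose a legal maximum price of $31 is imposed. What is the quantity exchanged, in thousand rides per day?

In a free market, 190 - 3P = 7P - 90 gives the equilibrium P* = 28, Q* = 106.
Since 31 is above P* = 28, the ceiling does not bind and the free-market outcome prevails.

106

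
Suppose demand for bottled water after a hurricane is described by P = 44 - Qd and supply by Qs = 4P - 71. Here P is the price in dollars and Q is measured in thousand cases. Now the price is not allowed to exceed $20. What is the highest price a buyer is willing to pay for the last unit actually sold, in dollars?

35

Rearranging demand gives Qd = 44 - P. Equilibrium: 44 - P = 4P - 71, so 115 = 5P and P* = 23, Q* = 21.
Because the ceiling (20) lies below the market-clearing price, it is binding.
At P = 20: Qd = 44 - 20 = 24 and Qs = 4·20 - 71 = 9.
Only 9 units reach the market. On the demand curve, the marginal buyer's willingness to pay at Q = 9 is (44 - 9) = 35.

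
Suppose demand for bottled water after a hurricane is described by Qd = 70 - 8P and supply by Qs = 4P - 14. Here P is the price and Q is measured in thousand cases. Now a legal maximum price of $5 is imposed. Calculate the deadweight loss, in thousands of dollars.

Setting quantity demanded equal to quantity supplied, 70 - 8P = 4P - 14, gives P* = 7 and Q* = 14.
The ceiling of 5 is below the equilibrium price 7, so it binds.
At P = 5: Qd = 70 - 8·5 = 30 and Qs = 4·5 - 14 = 6.
Quantity traded falls to 6. At Q = 6 the demand price is (70 - 6)/8 = 8 and the supply price is (14 + 6)/4 = 5.
Deadweight loss = ½ · (8 - 5) · (14 - 6) = ½ · 3 · 8 = 12.

12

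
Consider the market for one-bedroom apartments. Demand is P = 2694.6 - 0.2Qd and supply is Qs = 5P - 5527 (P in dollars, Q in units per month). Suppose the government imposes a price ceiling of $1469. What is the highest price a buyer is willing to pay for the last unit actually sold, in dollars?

2331

Rearranging demand gives Qd = 13473 - 5P. Equilibrium: 13473 - 5P = 5P - 5527, so 19000 = 10P and P* = 1900, Q* = 3973.
Since 1469 < 1900, the ceiling is binding.
At P = 1469: Qd = 13473 - 5·1469 = 6128 and Qs = 5·1469 - 5527 = 1818.
Only 1818 units reach the market. On the demand curve, the marginal buyer's willingness to pay at Q = 1818 is (13473 - 1818)/5 = 2331.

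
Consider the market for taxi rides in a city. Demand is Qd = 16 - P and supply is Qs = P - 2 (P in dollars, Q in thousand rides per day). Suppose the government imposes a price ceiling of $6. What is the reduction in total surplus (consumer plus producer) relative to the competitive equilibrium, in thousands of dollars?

9

In a free market, 16 - P = P - 2 gives the equilibrium P* = 9, Q* = 7.
Because the ceiling (6) lies below the market-clearing price, it is binding.
At P = 6: Qd = 16 - 6 = 10 and Qs = 6 - 2 = 4.
Quantity traded falls to 4. At Q = 4 the demand price is 16 - 4 = 12 and the supply price is 2 + 4 = 6.
Deadweight loss = ½ · (12 - 6) · (7 - 4) = ½ · 6 · 3 = 9.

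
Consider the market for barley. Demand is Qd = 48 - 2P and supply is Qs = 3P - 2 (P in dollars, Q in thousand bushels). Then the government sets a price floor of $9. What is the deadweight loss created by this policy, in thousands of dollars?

Without the control the market clears where 48 - 2P = 3P - 2, i.e. P* = 10 and Q* = 28.
Since 9 is below P* = 10, the floor does not bind and the free-market outcome prevails.
Since the control does not bind, no trades are prevented and deadweight loss is zero.

0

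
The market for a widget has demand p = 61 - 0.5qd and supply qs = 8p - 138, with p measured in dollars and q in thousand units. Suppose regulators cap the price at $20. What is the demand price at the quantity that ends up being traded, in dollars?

50

Rearranging demand gives qd = 122 - 2p. In a free market, 122 - 2p = 8p - 138 gives the equilibrium p* = 26, q* = 70.
The ceiling of 20 is below the equilibrium price 26, so it binds.
At p = 20: qd = 122 - 2·20 = 82 and qs = 8·20 - 138 = 22.
Only 22 units reach the market. On the demand curve, the marginal buyer's willingness to pay at q = 22 is (122 - 22)/2 = 50.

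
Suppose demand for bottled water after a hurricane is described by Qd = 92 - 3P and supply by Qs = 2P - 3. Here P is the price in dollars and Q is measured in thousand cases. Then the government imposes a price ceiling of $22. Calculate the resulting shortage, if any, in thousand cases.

0

Without the control the market clears where 92 - 3P = 2P - 3, i.e. P* = 19 and Q* = 35.
The ceiling of 22 is above the equilibrium price 19, so it is not binding; the market clears at P* = 19, Q* = 35.
Since the control does not bind, there is no shortage.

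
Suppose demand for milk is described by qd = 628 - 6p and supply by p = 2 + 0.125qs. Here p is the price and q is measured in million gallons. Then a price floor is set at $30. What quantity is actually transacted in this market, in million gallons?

352

Rearranging supply gives qs = 8p - 16. Equilibrium: 628 - 6p = 8p - 16, so 644 = 14p and p* = 46, q* = 352.
The floor of 30 is below the equilibrium price 46, so it is not binding; the market clears at p* = 46, q* = 352.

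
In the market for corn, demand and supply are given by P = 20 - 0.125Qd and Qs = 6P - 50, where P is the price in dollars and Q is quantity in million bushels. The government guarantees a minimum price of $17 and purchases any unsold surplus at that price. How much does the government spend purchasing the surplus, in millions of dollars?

476

Rearranging demand gives Qd = 160 - 8P. Equilibrium: 160 - 8P = 6P - 50, so 210 = 14P and P* = 15, Q* = 40.
Because the floor (17) lies above the market-clearing price, it is binding.
At P = 17: Qd = 160 - 8·17 = 24 and Qs = 6·17 - 50 = 52.
Surplus = Qs - Qd = 28.
Government expenditure = surplus × support price = 28 × 17 = 476.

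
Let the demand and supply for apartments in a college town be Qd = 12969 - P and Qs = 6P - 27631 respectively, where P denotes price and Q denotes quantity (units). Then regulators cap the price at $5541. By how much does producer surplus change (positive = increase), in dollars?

Equilibrium: 12969 - P = 6P - 27631, so 40600 = 7P and P* = 5800, Q* = 7169.
Since 5541 < 5800, the ceiling is binding.
At P = 5541: Qd = 12969 - 5541 = 7428 and Qs = 6·5541 - 27631 = 5615.
Producer surplus without the control is ½ · (5800 - 27631/6) · 7169 = 51394561/12.
With the ceiling, producers sell 5615 units at 5541, so PS = ½ · (5541 - 27631/6) · 5615 = 31528225/12.
Change in producer surplus = 31528225/12 - 51394561/12 = -1655528.

-1655528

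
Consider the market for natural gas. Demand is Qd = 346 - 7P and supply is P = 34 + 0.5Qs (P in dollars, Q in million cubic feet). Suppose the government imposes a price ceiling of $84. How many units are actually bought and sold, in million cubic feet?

Rearranging supply gives Qs = 2P - 68. In a free market, 346 - 7P = 2P - 68 gives the equilibrium P* = 46, Q* = 24.
Since 84 is above P* = 46, the ceiling does not bind and the free-market outcome prevails.

24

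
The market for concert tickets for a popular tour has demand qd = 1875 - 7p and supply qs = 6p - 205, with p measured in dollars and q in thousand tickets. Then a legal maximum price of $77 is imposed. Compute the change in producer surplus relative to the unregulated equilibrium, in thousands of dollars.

-41998

Without the control the market clears where 1875 - 7p = 6p - 205, i.e. p* = 160 and q* = 755.
Since 77 < 160, the ceiling is binding.
At p = 77: qd = 1875 - 7·77 = 1336 and qs = 6·77 - 205 = 257.
Producer surplus without the control is ½ · (160 - 205/6) · 755 = 570025/12.
With the ceiling, producers sell 257 units at 77, so PS = ½ · (77 - 205/6) · 257 = 66049/12.
Change in producer surplus = 66049/12 - 570025/12 = -41998.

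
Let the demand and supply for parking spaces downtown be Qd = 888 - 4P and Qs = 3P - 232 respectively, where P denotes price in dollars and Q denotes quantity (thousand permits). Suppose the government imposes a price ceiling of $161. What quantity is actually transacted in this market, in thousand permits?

248

In a free market, 888 - 4P = 3P - 232 gives the equilibrium P* = 160, Q* = 248.
The ceiling of 161 is above the equilibrium price 160, so it is not binding; the market clears at P* = 160, Q* = 248.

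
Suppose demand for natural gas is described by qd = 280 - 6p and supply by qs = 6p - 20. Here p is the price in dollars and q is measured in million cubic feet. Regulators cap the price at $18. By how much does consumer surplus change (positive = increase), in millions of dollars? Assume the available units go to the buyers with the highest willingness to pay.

469

Without the control the market clears where 280 - 6p = 6p - 20, i.e. p* = 25 and q* = 130.
Because the ceiling (18) lies below the market-clearing price, it is binding.
At p = 18: qd = 280 - 6·18 = 172 and qs = 6·18 - 20 = 88.
Consumer surplus without the control is ½ · (140/3 - 25) · 130 = 4225/3.
With the ceiling, 88 units are sold at 18 (assume they go to the highest-value buyers). The demand price at q = 88 is 32, so CS = ½ · [(140/3 - 18) + (32 - 18)] · 88 = 5632/3.
Change in consumer surplus = 5632/3 - 4225/3 = 469.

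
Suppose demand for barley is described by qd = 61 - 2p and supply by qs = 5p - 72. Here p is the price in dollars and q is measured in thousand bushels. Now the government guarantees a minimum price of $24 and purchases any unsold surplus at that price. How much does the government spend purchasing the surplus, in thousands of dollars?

Equilibrium: 61 - 2p = 5p - 72, so 133 = 7p and p* = 19, q* = 23.
Since 24 > 19, the floor is binding.
At p = 24: qd = 61 - 2·24 = 13 and qs = 5·24 - 72 = 48.
Surplus = qs - qd = 35.
Government expenditure = surplus × support price = 35 × 24 = 840.

840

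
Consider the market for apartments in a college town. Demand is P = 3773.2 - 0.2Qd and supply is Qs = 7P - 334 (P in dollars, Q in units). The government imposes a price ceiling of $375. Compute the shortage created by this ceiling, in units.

Rearranging demand gives Qd = 18866 - 5P. Setting quantity demanded equal to quantity supplied, 18866 - 5P = 7P - 334, gives P* = 1600 and Q* = 10866.
Since 375 < 1600, the ceiling is binding.
At P = 375: Qd = 18866 - 5·375 = 16991 and Qs = 7·375 - 334 = 2291.
Shortage = Qd - Qs = 16991 - 2291 = 14700.

14700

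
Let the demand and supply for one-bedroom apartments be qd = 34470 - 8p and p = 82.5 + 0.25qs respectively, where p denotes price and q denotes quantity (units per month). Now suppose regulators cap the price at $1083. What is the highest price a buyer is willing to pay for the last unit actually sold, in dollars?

Rearranging supply gives qs = 4p - 330. In a free market, 34470 - 8p = 4p - 330 gives the equilibrium p* = 2900, q* = 11270.
The ceiling of 1083 is below the equilibrium price 2900, so it binds.
At p = 1083: qd = 34470 - 8·1083 = 25806 and qs = 4·1083 - 330 = 4002.
Only 4002 units reach the market. On the demand curve, the marginal buyer's willingness to pay at q = 4002 is (34470 - 4002)/8 = 3808.5.

3808.5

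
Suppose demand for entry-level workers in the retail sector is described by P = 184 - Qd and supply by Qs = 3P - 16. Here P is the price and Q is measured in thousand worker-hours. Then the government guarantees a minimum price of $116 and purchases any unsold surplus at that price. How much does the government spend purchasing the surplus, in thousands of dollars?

Rearranging demand gives Qd = 184 - P. Without the control the market clears where 184 - P = 3P - 16, i.e. P* = 50 and Q* = 134.
The floor of 116 is above the equilibrium price 50, so it binds.
At P = 116: Qd = 184 - 116 = 68 and Qs = 3·116 - 16 = 332.
Surplus = Qs - Qd = 264.
Government expenditure = surplus × support price = 264 × 116 = 30624.

30624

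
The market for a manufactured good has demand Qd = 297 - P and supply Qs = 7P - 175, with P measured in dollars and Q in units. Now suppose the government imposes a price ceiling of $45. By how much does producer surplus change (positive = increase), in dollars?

In a free market, 297 - P = 7P - 175 gives the equilibrium P* = 59, Q* = 238.
The ceiling of 45 is below the equilibrium price 59, so it binds.
At P = 45: Qd = 297 - 45 = 252 and Qs = 7·45 - 175 = 140.
Producer surplus without the control is ½ · (59 - 25) · 238 = 4046.
With the ceiling, producers sell 140 units at 45, so PS = ½ · (45 - 25) · 140 = 1400.
Change in producer surplus = 1400 - 4046 = -2646.

-2646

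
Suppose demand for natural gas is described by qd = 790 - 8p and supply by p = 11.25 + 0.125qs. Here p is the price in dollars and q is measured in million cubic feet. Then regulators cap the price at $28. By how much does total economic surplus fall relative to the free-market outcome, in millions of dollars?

5832

Rearranging supply gives qs = 8p - 90. Setting quantity demanded equal to quantity supplied, 790 - 8p = 8p - 90, gives p* = 55 and q* = 350.
Since 28 < 55, the ceiling is binding.
At p = 28: qd = 790 - 8·28 = 566 and qs = 8·28 - 90 = 134.
Quantity traded falls to 134. At q = 134 the demand price is (790 - 134)/8 = 82 and the supply price is (90 + 134)/8 = 28.
Deadweight loss = ½ · (82 - 28) · (350 - 134) = ½ · 54 · 216 = 5832.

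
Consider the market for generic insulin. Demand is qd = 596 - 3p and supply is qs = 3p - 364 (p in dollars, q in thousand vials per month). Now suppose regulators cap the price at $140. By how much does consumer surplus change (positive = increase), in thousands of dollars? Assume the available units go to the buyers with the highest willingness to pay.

In a free market, 596 - 3p = 3p - 364 gives the equilibrium p* = 160, q* = 116.
Because the ceiling (140) lies below the market-clearing price, it is binding.
At p = 140: qd = 596 - 3·140 = 176 and qs = 3·140 - 364 = 56.
Consumer surplus without the control is ½ · (596/3 - 160) · 116 = 6728/3.
With the ceiling, 56 units are sold at 140 (assume they go to the highest-value buyers). The demand price at q = 56 is 180, so CS = ½ · [(596/3 - 140) + (180 - 140)] · 56 = 8288/3.
Change in consumer surplus = 8288/3 - 6728/3 = 520.

520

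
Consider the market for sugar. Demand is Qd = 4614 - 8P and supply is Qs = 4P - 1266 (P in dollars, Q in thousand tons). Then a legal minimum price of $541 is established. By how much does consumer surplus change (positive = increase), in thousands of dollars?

Setting quantity demanded equal to quantity supplied, 4614 - 8P = 4P - 1266, gives P* = 490 and Q* = 694.
The floor of 541 is above the equilibrium price 490, so it binds.
At P = 541: Qd = 4614 - 8·541 = 286 and Qs = 4·541 - 1266 = 898.
Consumer surplus without the control is ½ · (576.75 - 490) · 694 = 30102.25.
With the floor, consumers buy 286 units at 541, so CS = ½ · (576.75 - 541) · 286 = 5112.25.
Change in consumer surplus = 5112.25 - 30102.25 = -24990.

-24990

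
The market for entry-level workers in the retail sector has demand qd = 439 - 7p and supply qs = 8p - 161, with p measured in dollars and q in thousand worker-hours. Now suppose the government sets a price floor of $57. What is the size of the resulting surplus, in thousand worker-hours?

Equilibrium: 439 - 7p = 8p - 161, so 600 = 15p and p* = 40, q* = 159.
The floor of 57 is above the equilibrium price 40, so it binds.
At p = 57: qd = 439 - 7·57 = 40 and qs = 8·57 - 161 = 295.
Surplus = qs - qd = 295 - 40 = 255.

255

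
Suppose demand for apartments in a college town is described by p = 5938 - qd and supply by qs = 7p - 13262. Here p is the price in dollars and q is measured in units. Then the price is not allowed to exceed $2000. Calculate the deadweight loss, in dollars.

Rearranging demand gives qd = 5938 - p. In a free market, 5938 - p = 7p - 13262 gives the equilibrium p* = 2400, q* = 3538.
Because the ceiling (2000) lies below the market-clearing price, it is binding.
At p = 2000: qd = 5938 - 2000 = 3938 and qs = 7·2000 - 13262 = 738.
Quantity traded falls to 738. At q = 738 the demand price is 5938 - 738 = 5200 and the supply price is (13262 + 738)/7 = 2000.
Deadweight loss = ½ · (5200 - 2000) · (3538 - 738) = ½ · 3200 · 2800 = 4480000.

4480000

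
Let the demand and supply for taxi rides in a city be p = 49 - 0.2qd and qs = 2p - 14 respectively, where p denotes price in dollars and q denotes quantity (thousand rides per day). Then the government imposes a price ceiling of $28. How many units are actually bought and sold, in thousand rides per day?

42

Rearranging demand gives qd = 245 - 5p. Without the control the market clears where 245 - 5p = 2p - 14, i.e. p* = 37 and q* = 60.
Since 28 < 37, the ceiling is binding.
At p = 28: qd = 245 - 5·28 = 105 and qs = 2·28 - 14 = 42.
The quantity actually transacted is the short side, supply: 42.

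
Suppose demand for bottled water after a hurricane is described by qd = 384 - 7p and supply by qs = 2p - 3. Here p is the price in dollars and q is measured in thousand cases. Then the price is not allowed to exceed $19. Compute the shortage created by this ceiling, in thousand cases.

Without the control the market clears where 384 - 7p = 2p - 3, i.e. p* = 43 and q* = 83.
Since 19 < 43, the ceiling is binding.
At p = 19: qd = 384 - 7·19 = 251 and qs = 2·19 - 3 = 35.
Shortage = qd - qs = 251 - 35 = 216.

216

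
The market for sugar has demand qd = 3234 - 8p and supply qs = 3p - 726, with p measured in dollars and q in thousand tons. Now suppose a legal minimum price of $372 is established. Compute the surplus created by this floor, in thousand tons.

In a free market, 3234 - 8p = 3p - 726 gives the equilibrium p* = 360, q* = 354.
The floor of 372 is above the equilibrium price 360, so it binds.
At p = 372: qd = 3234 - 8·372 = 258 and qs = 3·372 - 726 = 390.
Surplus = qs - qd = 390 - 258 = 132.

132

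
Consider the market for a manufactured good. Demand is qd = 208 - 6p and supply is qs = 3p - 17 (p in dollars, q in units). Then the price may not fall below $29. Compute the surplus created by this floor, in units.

36

Setting quantity demanded equal to quantity supplied, 208 - 6p = 3p - 17, gives p* = 25 and q* = 58.
The floor of 29 is above the equilibrium price 25, so it binds.
At p = 29: qd = 208 - 6·29 = 34 and qs = 3·29 - 17 = 70.
Surplus = qs - qd = 70 - 34 = 36.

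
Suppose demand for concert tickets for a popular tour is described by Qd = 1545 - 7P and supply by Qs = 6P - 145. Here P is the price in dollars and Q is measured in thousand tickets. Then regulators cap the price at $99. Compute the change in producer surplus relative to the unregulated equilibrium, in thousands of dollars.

-16802

Setting quantity demanded equal to quantity supplied, 1545 - 7P = 6P - 145, gives P* = 130 and Q* = 635.
The ceiling of 99 is below the equilibrium price 130, so it binds.
At P = 99: Qd = 1545 - 7·99 = 852 and Qs = 6·99 - 145 = 449.
Producer surplus without the control is ½ · (130 - 145/6) · 635 = 403225/12.
With the ceiling, producers sell 449 units at 99, so PS = ½ · (99 - 145/6) · 449 = 201601/12.
Change in producer surplus = 201601/12 - 403225/12 = -16802.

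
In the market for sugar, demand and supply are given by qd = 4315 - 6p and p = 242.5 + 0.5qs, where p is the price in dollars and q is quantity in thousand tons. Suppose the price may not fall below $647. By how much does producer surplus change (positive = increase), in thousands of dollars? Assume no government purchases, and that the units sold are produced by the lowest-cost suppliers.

Rearranging supply gives qs = 2p - 485. In a free market, 4315 - 6p = 2p - 485 gives the equilibrium p* = 600, q* = 715.
Because the floor (647) lies above the market-clearing price, it is binding.
At p = 647: qd = 4315 - 6·647 = 433 and qs = 2·647 - 485 = 809.
Producer surplus without the control is ½ · (600 - 242.5) · 715 = 127806.25.
With the floor, 433 units are sold at 647. The supply price at q = 433 is 459, so PS = ½ · [(647 - 242.5) + (647 - 459)] · 433 = 128276.25.
Change in producer surplus = 128276.25 - 127806.25 = 470.

470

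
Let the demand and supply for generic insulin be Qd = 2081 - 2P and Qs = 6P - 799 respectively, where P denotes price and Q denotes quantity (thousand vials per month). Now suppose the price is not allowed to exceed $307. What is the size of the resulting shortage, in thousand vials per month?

424

Setting quantity demanded equal to quantity supplied, 2081 - 2P = 6P - 799, gives P* = 360 and Q* = 1361.
The ceiling of 307 is below the equilibrium price 360, so it binds.
At P = 307: Qd = 2081 - 2·307 = 1467 and Qs = 6·307 - 799 = 1043.
Shortage = Qd - Qs = 1467 - 1043 = 424.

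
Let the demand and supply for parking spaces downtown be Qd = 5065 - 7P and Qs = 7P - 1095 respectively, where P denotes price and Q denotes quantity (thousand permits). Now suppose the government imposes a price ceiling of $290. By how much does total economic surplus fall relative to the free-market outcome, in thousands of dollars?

157500

Without the control the market clears where 5065 - 7P = 7P - 1095, i.e. P* = 440 and Q* = 1985.
The ceiling of 290 is below the equilibrium price 440, so it binds.
At P = 290: Qd = 5065 - 7·290 = 3035 and Qs = 7·290 - 1095 = 935.
Quantity traded falls to 935. At Q = 935 the demand price is (5065 - 935)/7 = 590 and the supply price is (1095 + 935)/7 = 290.
Deadweight loss = ½ · (590 - 290) · (1985 - 935) = ½ · 300 · 1050 = 157500.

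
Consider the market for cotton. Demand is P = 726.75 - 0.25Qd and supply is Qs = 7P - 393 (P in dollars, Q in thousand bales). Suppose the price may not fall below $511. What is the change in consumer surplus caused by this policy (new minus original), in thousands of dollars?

Rearranging demand gives Qd = 2907 - 4P. In a free market, 2907 - 4P = 7P - 393 gives the equilibrium P* = 300, Q* = 1707.
Since 511 > 300, the floor is binding.
At P = 511: Qd = 2907 - 4·511 = 863 and Qs = 7·511 - 393 = 3184.
Consumer surplus without the control is ½ · (726.75 - 300) · 1707 = 364231.125.
With the floor, consumers buy 863 units at 511, so CS = ½ · (726.75 - 511) · 863 = 93096.125.
Change in consumer surplus = 93096.125 - 364231.125 = -271135.

-271135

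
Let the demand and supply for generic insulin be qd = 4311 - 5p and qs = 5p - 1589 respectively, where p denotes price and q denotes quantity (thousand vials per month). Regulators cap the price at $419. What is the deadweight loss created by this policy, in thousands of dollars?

146205

Without the control the market clears where 4311 - 5p = 5p - 1589, i.e. p* = 590 and q* = 1361.
Because the ceiling (419) lies below the market-clearing price, it is binding.
At p = 419: qd = 4311 - 5·419 = 2216 and qs = 5·419 - 1589 = 506.
Quantity traded falls to 506. At q = 506 the demand price is (4311 - 506)/5 = 761 and the supply price is (1589 + 506)/5 = 419.
Deadweight loss = ½ · (761 - 419) · (1361 - 506) = ½ · 342 · 855 = 146205.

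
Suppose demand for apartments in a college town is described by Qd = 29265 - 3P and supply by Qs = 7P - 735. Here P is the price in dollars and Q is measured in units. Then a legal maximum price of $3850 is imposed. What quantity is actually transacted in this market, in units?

20265

Without the control the market clears where 29265 - 3P = 7P - 735, i.e. P* = 3000 and Q* = 20265.
Since 3850 is above P* = 3000, the ceiling does not bind and the free-market outcome prevails.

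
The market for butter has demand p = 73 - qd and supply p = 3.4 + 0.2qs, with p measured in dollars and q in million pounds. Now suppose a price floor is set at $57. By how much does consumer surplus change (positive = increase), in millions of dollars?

Rearranging demand gives qd = 73 - p; rearranging supply gives qs = 5p - 17. In a free market, 73 - p = 5p - 17 gives the equilibrium p* = 15, q* = 58.
Because the floor (57) lies above the market-clearing price, it is binding.
At p = 57: qd = 73 - 57 = 16 and qs = 5·57 - 17 = 268.
Consumer surplus without the control is ½ · (73 - 15) · 58 = 1682.
With the floor, consumers buy 16 units at 57, so CS = ½ · (73 - 57) · 16 = 128.
Change in consumer surplus = 128 - 1682 = -1554.

-1554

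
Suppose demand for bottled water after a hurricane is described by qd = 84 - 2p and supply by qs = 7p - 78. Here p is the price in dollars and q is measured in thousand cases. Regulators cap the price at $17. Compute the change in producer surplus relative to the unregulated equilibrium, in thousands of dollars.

-44.5

Equilibrium: 84 - 2p = 7p - 78, so 162 = 9p and p* = 18, q* = 48.
The ceiling of 17 is below the equilibrium price 18, so it binds.
At p = 17: qd = 84 - 2·17 = 50 and qs = 7·17 - 78 = 41.
Producer surplus without the control is ½ · (18 - 78/7) · 48 = 1152/7.
With the ceiling, producers sell 41 units at 17, so PS = ½ · (17 - 78/7) · 41 = 1681/14.
Change in producer surplus = 1681/14 - 1152/7 = -44.5.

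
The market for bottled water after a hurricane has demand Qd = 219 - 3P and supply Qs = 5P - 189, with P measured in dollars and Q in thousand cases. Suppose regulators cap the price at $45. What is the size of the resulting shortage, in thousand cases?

48

Without the control the market clears where 219 - 3P = 5P - 189, i.e. P* = 51 and Q* = 66.
The ceiling of 45 is below the equilibrium price 51, so it binds.
At P = 45: Qd = 219 - 3·45 = 84 and Qs = 5·45 - 189 = 36.
Shortage = Qd - Qs = 84 - 36 = 48.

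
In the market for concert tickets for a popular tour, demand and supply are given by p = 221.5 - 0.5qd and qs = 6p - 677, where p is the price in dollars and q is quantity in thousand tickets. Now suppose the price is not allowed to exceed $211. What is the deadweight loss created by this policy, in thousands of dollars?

0

Rearranging demand gives qd = 443 - 2p. In a free market, 443 - 2p = 6p - 677 gives the equilibrium p* = 140, q* = 163.
The ceiling of 211 is above the equilibrium price 140, so it is not binding; the market clears at p* = 140, q* = 163.
Since the control does not bind, no trades are prevented and deadweight loss is zero.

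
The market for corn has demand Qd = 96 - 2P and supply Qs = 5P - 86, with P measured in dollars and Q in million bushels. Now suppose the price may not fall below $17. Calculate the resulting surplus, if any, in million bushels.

0

Setting quantity demanded equal to quantity supplied, 96 - 2P = 5P - 86, gives P* = 26 and Q* = 44.
The floor of 17 is below the equilibrium price 26, so it is not binding; the market clears at P* = 26, Q* = 44.
Since the control does not bind, there is no surplus.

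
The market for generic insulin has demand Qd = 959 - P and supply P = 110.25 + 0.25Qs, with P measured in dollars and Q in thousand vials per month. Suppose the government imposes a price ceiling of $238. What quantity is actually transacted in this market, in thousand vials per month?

Rearranging supply gives Qs = 4P - 441. Equilibrium: 959 - P = 4P - 441, so 1400 = 5P and P* = 280, Q* = 679.
Because the ceiling (238) lies below the market-clearing price, it is binding.
At P = 238: Qd = 959 - 238 = 721 and Qs = 4·238 - 441 = 511.
The quantity actually transacted is the short side, supply: 511.

511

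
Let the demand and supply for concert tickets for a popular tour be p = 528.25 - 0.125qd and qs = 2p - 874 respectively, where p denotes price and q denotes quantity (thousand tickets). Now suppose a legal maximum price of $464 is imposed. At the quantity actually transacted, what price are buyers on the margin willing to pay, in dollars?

Rearranging demand gives qd = 4226 - 8p. Setting quantity demanded equal to quantity supplied, 4226 - 8p = 2p - 874, gives p* = 510 and q* = 146.
Since 464 < 510, the ceiling is binding.
At p = 464: qd = 4226 - 8·464 = 514 and qs = 2·464 - 874 = 54.
Only 54 units reach the market. On the demand curve, the marginal buyer's willingness to pay at q = 54 is (4226 - 54)/8 = 521.5.

521.5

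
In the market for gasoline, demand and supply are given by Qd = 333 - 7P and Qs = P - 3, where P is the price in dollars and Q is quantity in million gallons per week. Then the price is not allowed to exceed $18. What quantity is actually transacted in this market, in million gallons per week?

Equilibrium: 333 - 7P = P - 3, so 336 = 8P and P* = 42, Q* = 39.
The ceiling of 18 is below the equilibrium price 42, so it binds.
At P = 18: Qd = 333 - 7·18 = 207 and Qs = 18 - 3 = 15.
The quantity actually transacted is the short side, supply: 15.

15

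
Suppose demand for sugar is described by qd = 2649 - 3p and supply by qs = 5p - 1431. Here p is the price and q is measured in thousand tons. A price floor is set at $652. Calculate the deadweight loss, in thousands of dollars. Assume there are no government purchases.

In a free market, 2649 - 3p = 5p - 1431 gives the equilibrium p* = 510, q* = 1119.
The floor of 652 is above the equilibrium price 510, so it binds.
At p = 652: qd = 2649 - 3·652 = 693 and qs = 5·652 - 1431 = 1829.
Quantity traded falls to 693. At q = 693 the demand price is (2649 - 693)/3 = 652 and the supply price is (1431 + 693)/5 = 424.8.
Deadweight loss = ½ · (652 - 424.8) · (1119 - 693) = ½ · 227.2 · 426 = 48393.6.

48393.6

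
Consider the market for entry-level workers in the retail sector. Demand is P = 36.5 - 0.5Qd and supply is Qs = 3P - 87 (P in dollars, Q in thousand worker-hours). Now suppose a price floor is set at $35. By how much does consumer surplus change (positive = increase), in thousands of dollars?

Rearranging demand gives Qd = 73 - 2P. Without the control the market clears where 73 - 2P = 3P - 87, i.e. P* = 32 and Q* = 9.
Because the floor (35) lies above the market-clearing price, it is binding.
At P = 35: Qd = 73 - 2·35 = 3 and Qs = 3·35 - 87 = 18.
Consumer surplus without the control is ½ · (36.5 - 32) · 9 = 20.25.
With the floor, consumers buy 3 units at 35, so CS = ½ · (36.5 - 35) · 3 = 2.25.
Change in consumer surplus = 2.25 - 20.25 = -18.

-18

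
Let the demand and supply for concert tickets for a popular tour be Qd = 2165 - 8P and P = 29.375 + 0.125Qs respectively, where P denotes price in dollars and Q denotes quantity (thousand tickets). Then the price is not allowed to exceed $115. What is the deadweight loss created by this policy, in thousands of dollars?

9800

Rearranging supply gives Qs = 8P - 235. Equilibrium: 2165 - 8P = 8P - 235, so 2400 = 16P and P* = 150, Q* = 965.
The ceiling of 115 is below the equilibrium price 150, so it binds.
At P = 115: Qd = 2165 - 8·115 = 1245 and Qs = 8·115 - 235 = 685.
Quantity traded falls to 685. At Q = 685 the demand price is (2165 - 685)/8 = 185 and the supply price is (235 + 685)/8 = 115.
Deadweight loss = ½ · (185 - 115) · (965 - 685) = ½ · 70 · 280 = 9800.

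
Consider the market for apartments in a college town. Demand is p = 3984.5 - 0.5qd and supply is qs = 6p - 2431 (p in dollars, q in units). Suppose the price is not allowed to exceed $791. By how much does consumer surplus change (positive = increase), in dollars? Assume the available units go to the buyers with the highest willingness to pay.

-1153394

Rearranging demand gives qd = 7969 - 2p. Without the control the market clears where 7969 - 2p = 6p - 2431, i.e. p* = 1300 and q* = 5369.
The ceiling of 791 is below the equilibrium price 1300, so it binds.
At p = 791: qd = 7969 - 2·791 = 6387 and qs = 6·791 - 2431 = 2315.
Consumer surplus without the control is ½ · (3984.5 - 1300) · 5369 = 7206540.25.
With the ceiling, 2315 units are sold at 791 (assume they go to the highest-value buyers). The demand price at q = 2315 is 2827, so CS = ½ · [(3984.5 - 791) + (2827 - 791)] · 2315 = 6053146.25.
Change in consumer surplus = 6053146.25 - 7206540.25 = -1153394.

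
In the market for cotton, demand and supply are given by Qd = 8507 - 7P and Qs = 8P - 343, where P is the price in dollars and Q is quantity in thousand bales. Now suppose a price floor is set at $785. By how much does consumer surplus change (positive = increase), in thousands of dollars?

Setting quantity demanded equal to quantity supplied, 8507 - 7P = 8P - 343, gives P* = 590 and Q* = 4377.
Since 785 > 590, the floor is binding.
At P = 785: Qd = 8507 - 7·785 = 3012 and Qs = 8·785 - 343 = 5937.
Consumer surplus without the control is ½ · (8507/7 - 590) · 4377 = 19158129/14.
With the floor, consumers buy 3012 units at 785, so CS = ½ · (8507/7 - 785) · 3012 = 4536072/7.
Change in consumer surplus = 4536072/7 - 19158129/14 = -720427.5.

-720427.5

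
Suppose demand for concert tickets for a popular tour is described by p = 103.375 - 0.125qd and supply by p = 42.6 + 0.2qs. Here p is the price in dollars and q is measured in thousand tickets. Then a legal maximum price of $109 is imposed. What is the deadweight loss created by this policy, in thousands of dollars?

Rearranging demand gives qd = 827 - 8p; rearranging supply gives qs = 5p - 213. Setting quantity demanded equal to quantity supplied, 827 - 8p = 5p - 213, gives p* = 80 and q* = 187.
Since 109 is above p* = 80, the ceiling does not bind and the free-market outcome prevails.
Since the control does not bind, no trades are prevented and deadweight loss is zero.

0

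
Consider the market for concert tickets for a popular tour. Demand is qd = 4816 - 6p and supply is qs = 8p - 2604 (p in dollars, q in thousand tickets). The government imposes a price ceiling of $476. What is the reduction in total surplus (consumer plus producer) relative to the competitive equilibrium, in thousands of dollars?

27216

Equilibrium: 4816 - 6p = 8p - 2604, so 7420 = 14p and p* = 530, q* = 1636.
Since 476 < 530, the ceiling is binding.
At p = 476: qd = 4816 - 6·476 = 1960 and qs = 8·476 - 2604 = 1204.
Quantity traded falls to 1204. At q = 1204 the demand price is (4816 - 1204)/6 = 602 and the supply price is (2604 + 1204)/8 = 476.
Deadweight loss = ½ · (602 - 476) · (1636 - 1204) = ½ · 126 · 432 = 27216.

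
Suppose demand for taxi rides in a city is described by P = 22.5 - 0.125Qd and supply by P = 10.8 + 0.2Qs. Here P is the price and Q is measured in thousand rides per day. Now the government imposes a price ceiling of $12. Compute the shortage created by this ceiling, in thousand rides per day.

78

Rearranging demand gives Qd = 180 - 8P; rearranging supply gives Qs = 5P - 54. Setting quantity demanded equal to quantity supplied, 180 - 8P = 5P - 54, gives P* = 18 and Q* = 36.
The ceiling of 12 is below the equilibrium price 18, so it binds.
At P = 12: Qd = 180 - 8·12 = 84 and Qs = 5·12 - 54 = 6.
Shortage = Qd - Qs = 84 - 6 = 78.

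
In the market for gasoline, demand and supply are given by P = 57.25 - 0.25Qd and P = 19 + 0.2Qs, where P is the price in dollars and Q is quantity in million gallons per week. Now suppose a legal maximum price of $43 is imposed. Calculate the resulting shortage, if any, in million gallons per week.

Rearranging demand gives Qd = 229 - 4P; rearranging supply gives Qs = 5P - 95. Equilibrium: 229 - 4P = 5P - 95, so 324 = 9P and P* = 36, Q* = 85.
Since 43 is above P* = 36, the ceiling does not bind and the free-market outcome prevails.
Since the control does not bind, there is no shortage.

0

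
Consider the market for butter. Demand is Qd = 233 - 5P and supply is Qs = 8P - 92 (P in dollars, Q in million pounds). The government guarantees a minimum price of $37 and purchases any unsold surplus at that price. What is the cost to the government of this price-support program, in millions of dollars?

5772

Setting quantity demanded equal to quantity supplied, 233 - 5P = 8P - 92, gives P* = 25 and Q* = 108.
The floor of 37 is above the equilibrium price 25, so it binds.
At P = 37: Qd = 233 - 5·37 = 48 and Qs = 8·37 - 92 = 204.
Surplus = Qs - Qd = 156.
Government expenditure = surplus × support price = 156 × 37 = 5772.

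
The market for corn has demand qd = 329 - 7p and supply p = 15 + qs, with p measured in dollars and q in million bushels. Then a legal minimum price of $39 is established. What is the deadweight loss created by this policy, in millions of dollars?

0

Rearranging supply gives qs = p - 15. Equilibrium: 329 - 7p = p - 15, so 344 = 8p and p* = 43, q* = 28.
The floor of 39 is below the equilibrium price 43, so it is not binding; the market clears at p* = 43, q* = 28.
Since the control does not bind, no trades are prevented and deadweight loss is zero.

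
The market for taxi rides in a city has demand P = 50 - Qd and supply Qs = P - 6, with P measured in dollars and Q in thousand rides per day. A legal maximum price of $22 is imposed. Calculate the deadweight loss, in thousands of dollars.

Rearranging demand gives Qd = 50 - P. In a free market, 50 - P = P - 6 gives the equilibrium P* = 28, Q* = 22.
The ceiling of 22 is below the equilibrium price 28, so it binds.
At P = 22: Qd = 50 - 22 = 28 and Qs = 22 - 6 = 16.
Quantity traded falls to 16. At Q = 16 the demand price is 50 - 16 = 34 and the supply price is 6 + 16 = 22.
Deadweight loss = ½ · (34 - 22) · (22 - 16) = ½ · 12 · 6 = 36.

36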